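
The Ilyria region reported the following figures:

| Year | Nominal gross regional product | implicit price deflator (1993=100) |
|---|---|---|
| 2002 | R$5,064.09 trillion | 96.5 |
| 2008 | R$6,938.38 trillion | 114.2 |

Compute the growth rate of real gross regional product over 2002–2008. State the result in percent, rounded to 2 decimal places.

15.78%

Deflate each year: 2002 → 5064.09/0.965 = 5247.76; 2008 → 6938.38/1.142 = 6075.64.
So real gross regional product changed by 6075.64/5247.76 − 1 = 0.1578, i.e. 15.78%.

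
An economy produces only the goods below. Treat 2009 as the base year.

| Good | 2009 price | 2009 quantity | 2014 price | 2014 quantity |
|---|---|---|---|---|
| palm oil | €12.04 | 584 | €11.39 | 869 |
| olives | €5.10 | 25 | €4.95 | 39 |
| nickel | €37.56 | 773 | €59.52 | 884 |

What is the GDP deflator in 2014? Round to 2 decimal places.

Nominal GDP 2014 = 11.39·869 + 4.95·39 + 59.52·884 = 62706.64.
Real GDP 2014 (at 2009 prices) = 12.04·869 + 5.10·39 + 37.56·884 = 43864.70.
Deflator = Nominal/Real × 100 = 62706.64/43864.70 × 100 = 142.955.

142.95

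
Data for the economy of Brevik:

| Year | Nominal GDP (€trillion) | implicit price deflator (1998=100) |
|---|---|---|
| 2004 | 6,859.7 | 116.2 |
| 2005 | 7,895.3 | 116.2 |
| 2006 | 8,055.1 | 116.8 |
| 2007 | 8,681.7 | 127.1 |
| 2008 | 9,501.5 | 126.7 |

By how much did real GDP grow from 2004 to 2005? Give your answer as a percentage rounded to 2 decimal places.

15.10%

Real GDP 2004 = 6859.7/1.162 = 5903.36.
Real GDP 2005 = 7895.3/1.162 = 6794.58.
Change = 6794.58/5903.36 − 1 = 0.1510.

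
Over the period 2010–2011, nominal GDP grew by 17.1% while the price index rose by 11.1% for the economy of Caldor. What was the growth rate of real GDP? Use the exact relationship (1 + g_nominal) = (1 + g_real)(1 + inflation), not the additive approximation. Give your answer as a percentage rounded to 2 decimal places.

(1 + g_nom) = (1 + g_real)(1 + π), so g_real = 1.1710 / 1.1110 − 1 = 0.05401.

5.40%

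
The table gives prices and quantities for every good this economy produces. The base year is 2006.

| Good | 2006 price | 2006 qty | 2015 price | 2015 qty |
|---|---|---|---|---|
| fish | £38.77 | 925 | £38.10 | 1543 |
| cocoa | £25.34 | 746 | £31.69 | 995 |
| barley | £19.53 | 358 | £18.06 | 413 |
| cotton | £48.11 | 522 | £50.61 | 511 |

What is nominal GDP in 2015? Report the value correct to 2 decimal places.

£123640.34

Nominal GDP 2015 = Σ (p_2015 × q_2015) = 38.10·1543 + 31.69·995 + 18.06·413 + 50.61·511 = 123640.34.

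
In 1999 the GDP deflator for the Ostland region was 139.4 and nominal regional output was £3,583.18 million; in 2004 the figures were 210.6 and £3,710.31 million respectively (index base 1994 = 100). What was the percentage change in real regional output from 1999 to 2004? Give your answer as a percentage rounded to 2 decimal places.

Real regional output 1999 = 3583.18 / 1.394 = 2570.43.
Real regional output 2004 = 3710.31 / 2.106 = 1761.78.
Real growth = 1761.78 / 2570.43 − 1 = -0.3146.

-31.46%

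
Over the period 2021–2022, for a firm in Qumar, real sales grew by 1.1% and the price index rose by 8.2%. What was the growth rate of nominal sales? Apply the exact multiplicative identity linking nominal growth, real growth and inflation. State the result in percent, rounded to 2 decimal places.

(1 + g_nom) = (1 + g_real)(1 + π) = 1.0110 × 1.0820 = 1.09390.

9.39%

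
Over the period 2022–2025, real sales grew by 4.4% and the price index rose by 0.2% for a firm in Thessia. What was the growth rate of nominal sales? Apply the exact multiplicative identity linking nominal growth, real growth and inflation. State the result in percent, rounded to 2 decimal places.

4.61%

(1 + g_nom) = (1 + g_real)(1 + π) = 1.0440 × 1.0020 = 1.04609.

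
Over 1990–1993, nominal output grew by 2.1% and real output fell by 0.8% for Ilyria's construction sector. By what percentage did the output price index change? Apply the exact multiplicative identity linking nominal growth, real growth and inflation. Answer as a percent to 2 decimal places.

(1 + g_nom) = (1 + g_real)(1 + π), so π = 1.0210 / 0.9920 − 1 = 0.02923.

2.92%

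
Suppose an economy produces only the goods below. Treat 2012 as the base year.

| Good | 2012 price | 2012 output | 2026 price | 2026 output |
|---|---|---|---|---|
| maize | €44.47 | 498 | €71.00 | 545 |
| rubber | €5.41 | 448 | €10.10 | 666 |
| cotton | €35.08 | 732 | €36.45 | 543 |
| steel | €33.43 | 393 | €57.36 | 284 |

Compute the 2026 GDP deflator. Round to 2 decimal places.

Nominal GDP 2026 = 71.00·545 + 10.10·666 + 36.45·543 + 57.36·284 = 81504.19.
Real GDP 2026 (at 2012 prices) = 44.47·545 + 5.41·666 + 35.08·543 + 33.43·284 = 56381.77.
Deflator = Nominal/Real × 100 = 81504.19/56381.77 × 100 = 144.558.

144.56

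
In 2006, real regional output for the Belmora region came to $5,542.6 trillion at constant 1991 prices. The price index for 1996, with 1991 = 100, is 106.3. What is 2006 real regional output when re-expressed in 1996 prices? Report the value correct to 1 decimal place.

Real regional output in 1996 prices = Real regional output in 1991 prices × (P_1996/P_1991) = 5542.6 × 1.063 = 5891.78.

$5,891.8 trillion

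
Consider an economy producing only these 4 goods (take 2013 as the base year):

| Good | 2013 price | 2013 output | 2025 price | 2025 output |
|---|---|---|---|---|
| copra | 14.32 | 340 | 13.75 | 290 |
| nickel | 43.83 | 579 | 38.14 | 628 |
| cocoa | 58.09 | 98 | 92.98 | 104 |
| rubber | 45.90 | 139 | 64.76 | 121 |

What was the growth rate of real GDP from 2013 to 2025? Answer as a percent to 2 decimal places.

2.25%

Real GDP 2013 = Nominal GDP 2013 = 14.32·340 + 43.83·579 + 58.09·98 + 45.90·139 = 42319.29.
Real GDP 2025 (at 2013 prices) = 14.32·290 + 43.83·628 + 58.09·104 + 45.90·121 = 43273.30.
Real growth = 43273.30/42319.29 − 1 = 0.0225.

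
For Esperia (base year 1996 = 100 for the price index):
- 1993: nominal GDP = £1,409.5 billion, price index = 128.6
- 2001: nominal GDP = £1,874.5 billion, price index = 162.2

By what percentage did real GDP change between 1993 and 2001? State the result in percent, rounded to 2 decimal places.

Real GDP 1993 = 1409.5 / 1.286 = 1096.03.
Real GDP 2001 = 1874.5 / 1.622 = 1155.67.
Real growth = 1155.67 / 1096.03 − 1 = 0.0544.

5.44%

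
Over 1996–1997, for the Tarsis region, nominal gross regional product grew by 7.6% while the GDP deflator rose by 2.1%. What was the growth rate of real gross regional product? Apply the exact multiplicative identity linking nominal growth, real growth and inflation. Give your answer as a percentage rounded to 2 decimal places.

5.39%

(1 + g_nom) = (1 + g_real)(1 + π), so g_real = 1.0760 / 1.0210 − 1 = 0.05387.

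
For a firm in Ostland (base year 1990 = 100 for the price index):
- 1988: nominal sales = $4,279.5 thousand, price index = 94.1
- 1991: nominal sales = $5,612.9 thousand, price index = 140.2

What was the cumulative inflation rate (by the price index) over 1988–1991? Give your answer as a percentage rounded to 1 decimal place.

49.0%

Price-level change = 140.2 / 94.1 − 1 = 0.4899.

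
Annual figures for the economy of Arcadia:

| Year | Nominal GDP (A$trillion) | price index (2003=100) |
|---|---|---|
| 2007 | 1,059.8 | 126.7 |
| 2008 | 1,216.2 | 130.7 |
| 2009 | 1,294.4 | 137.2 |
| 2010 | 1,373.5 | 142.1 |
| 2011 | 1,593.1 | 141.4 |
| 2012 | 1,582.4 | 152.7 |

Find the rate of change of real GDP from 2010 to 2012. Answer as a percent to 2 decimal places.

Real GDP 2010 = 1373.5/1.421 = 966.57.
Real GDP 2012 = 1582.4/1.527 = 1036.28.
Change = 1036.28/966.57 − 1 = 0.0721.

7.21%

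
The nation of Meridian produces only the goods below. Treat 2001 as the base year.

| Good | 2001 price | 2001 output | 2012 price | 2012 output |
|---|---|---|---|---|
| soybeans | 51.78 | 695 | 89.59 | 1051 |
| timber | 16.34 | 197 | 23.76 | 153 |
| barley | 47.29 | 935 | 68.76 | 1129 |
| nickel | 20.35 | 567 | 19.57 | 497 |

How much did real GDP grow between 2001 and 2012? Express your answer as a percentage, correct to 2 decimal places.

26.82%

Real GDP 2001 = Nominal GDP 2001 = 51.78·695 + 16.34·197 + 47.29·935 + 20.35·567 = 94960.68.
Real GDP 2012 (at 2001 prices) = 51.78·1051 + 16.34·153 + 47.29·1129 + 20.35·497 = 120425.16.
Real growth = 120425.16/94960.68 − 1 = 0.2682.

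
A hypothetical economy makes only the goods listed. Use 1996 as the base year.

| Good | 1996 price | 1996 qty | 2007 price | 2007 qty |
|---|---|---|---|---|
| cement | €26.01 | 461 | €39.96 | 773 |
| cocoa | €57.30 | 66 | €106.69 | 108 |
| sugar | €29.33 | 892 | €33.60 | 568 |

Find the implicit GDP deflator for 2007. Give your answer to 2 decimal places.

Nominal GDP 2007 = 39.96·773 + 106.69·108 + 33.60·568 = 61496.40.
Real GDP 2007 (at 1996 prices) = 26.01·773 + 57.30·108 + 29.33·568 = 42953.57.
Deflator = Nominal/Real × 100 = 61496.40/42953.57 × 100 = 143.169.

143.17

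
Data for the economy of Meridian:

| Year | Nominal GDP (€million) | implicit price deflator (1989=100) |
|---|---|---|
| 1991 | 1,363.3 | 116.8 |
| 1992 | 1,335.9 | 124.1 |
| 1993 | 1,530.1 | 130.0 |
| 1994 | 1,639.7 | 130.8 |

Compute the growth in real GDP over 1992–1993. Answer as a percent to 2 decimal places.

9.34%

Real GDP 1992 = 1335.9/1.241 = 1076.47.
Real GDP 1993 = 1530.1/1.300 = 1177.00.
Change = 1177.00/1076.47 − 1 = 0.0934.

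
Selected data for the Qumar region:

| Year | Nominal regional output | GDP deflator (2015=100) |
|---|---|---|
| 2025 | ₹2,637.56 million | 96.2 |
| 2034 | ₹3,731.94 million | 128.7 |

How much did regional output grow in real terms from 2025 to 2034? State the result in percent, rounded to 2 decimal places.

5.76%

Real regional output 2025 = 2637.56 / 0.962 = 2741.75.
Real regional output 2034 = 3731.94 / 1.287 = 2899.72.
Real growth = 2899.72 / 2741.75 − 1 = 0.0576.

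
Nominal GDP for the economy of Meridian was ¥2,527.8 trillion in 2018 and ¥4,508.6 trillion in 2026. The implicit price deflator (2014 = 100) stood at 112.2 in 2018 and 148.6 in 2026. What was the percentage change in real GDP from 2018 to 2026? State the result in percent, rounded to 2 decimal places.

34.67%

Deflate each year: 2018 → 2527.8/1.122 = 2252.94; 2026 → 4508.6/1.486 = 3034.05.
So real GDP changed by 3034.05/2252.94 − 1 = 0.3467, i.e. 34.67%.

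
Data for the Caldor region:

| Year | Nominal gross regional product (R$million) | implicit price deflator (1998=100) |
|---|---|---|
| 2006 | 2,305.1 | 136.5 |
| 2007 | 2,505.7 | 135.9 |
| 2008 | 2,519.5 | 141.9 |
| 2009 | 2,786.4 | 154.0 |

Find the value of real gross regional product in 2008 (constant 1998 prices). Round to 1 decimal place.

Real gross regional product 2008 = 2519.5 / 1.419 = 1775.55.

R$1,775.5 million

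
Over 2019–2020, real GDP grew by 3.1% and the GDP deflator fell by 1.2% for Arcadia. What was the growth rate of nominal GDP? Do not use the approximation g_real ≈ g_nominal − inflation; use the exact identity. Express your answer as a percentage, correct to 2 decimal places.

1.86%

(1 + g_nom) = (1 + g_real)(1 + π) = 1.0310 × 0.9880 = 1.01863.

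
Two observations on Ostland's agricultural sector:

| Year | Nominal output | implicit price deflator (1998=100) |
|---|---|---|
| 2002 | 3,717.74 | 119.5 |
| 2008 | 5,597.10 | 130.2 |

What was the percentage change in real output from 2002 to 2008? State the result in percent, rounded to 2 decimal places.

Real output 2002 = 3717.74 / 1.195 = 3111.08.
Real output 2008 = 5597.10 / 1.302 = 4298.85.
Real growth = 4298.85 / 3111.08 − 1 = 0.3818.

38.18%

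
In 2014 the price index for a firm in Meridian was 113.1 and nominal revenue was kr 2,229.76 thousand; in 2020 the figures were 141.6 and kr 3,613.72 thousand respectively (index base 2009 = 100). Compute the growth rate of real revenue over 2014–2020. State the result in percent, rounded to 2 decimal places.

Real revenue 2014 = 2229.76 / 1.131 = 1971.49.
Real revenue 2020 = 3613.72 / 1.416 = 2552.06.
Real growth = 2552.06 / 1971.49 − 1 = 0.2945.

29.45%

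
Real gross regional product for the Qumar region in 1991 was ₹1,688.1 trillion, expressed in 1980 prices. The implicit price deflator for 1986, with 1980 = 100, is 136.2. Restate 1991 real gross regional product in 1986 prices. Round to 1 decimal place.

₹2,299.2 trillion

Real gross regional product in 1986 prices = Real gross regional product in 1980 prices × (P_1986/P_1980) = 1688.1 × 1.362 = 2299.19.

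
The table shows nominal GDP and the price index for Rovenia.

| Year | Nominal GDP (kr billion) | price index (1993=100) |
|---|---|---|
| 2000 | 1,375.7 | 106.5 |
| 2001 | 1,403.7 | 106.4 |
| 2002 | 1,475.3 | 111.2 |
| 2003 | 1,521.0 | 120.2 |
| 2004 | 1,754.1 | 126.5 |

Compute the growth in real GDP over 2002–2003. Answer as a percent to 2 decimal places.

-4.62%

Real GDP 2002 = 1475.3/1.112 = 1326.71.
Real GDP 2003 = 1521.0/1.202 = 1265.39.
Change = 1265.39/1326.71 − 1 = -0.0462.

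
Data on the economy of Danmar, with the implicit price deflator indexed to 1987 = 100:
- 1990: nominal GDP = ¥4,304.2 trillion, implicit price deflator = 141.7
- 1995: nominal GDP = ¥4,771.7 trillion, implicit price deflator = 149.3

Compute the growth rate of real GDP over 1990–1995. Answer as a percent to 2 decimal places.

5.22%

Deflate each year: 1990 → 4304.2/1.417 = 3037.54; 1995 → 4771.7/1.493 = 3196.05.
So real GDP changed by 3196.05/3037.54 − 1 = 0.0522, i.e. 5.22%.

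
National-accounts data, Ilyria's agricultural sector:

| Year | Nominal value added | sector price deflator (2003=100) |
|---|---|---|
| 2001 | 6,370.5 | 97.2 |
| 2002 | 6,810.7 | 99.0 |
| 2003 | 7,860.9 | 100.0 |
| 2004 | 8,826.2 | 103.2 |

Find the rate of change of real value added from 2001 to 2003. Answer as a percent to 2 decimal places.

19.94%

Real value added 2001 = 6370.5/0.972 = 6554.01.
Real value added 2003 = 7860.9/1.000 = 7860.90.
Change = 7860.90/6554.01 − 1 = 0.1994.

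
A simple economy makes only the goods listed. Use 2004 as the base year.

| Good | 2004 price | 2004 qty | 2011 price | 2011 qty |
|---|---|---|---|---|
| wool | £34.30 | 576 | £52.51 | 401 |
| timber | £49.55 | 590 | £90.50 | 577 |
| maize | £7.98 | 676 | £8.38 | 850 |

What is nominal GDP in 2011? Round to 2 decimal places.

Nominal GDP 2011 = Σ (p_2011 × q_2011) = 52.51·401 + 90.50·577 + 8.38·850 = 80398.01.

£80398.01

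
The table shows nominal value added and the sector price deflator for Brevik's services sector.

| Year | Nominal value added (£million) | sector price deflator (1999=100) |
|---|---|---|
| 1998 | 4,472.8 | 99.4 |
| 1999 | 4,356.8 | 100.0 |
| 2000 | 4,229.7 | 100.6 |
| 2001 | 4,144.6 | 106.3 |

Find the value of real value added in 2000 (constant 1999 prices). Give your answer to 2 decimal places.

£4,204.47 million

Real value added 2000 = 4229.7 / 1.006 = 4204.47.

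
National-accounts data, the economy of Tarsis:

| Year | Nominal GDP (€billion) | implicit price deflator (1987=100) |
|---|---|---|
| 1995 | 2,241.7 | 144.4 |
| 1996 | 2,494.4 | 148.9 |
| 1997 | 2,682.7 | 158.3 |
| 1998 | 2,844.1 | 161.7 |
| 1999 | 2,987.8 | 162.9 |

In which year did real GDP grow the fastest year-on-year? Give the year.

1996

1996: real = 2494.4/1.489 = 1675.22; growth vs 1995 (1552.42) = 7.91%.
1997: real = 2682.7/1.583 = 1694.69; growth vs 1996 (1675.22) = 1.16%.
1998: real = 2844.1/1.617 = 1758.87; growth vs 1997 (1694.69) = 3.79%.
1999: real = 2987.8/1.629 = 1834.13; growth vs 1998 (1758.87) = 4.28%.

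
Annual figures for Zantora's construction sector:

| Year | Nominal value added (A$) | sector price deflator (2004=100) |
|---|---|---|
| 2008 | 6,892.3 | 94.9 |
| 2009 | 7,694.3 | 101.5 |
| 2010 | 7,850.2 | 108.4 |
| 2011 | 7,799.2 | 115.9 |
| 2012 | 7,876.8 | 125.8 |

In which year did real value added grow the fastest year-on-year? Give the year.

2009

2009: real = 7694.3/1.015 = 7580.59; growth vs 2008 (7262.70) = 4.38%.
2010: real = 7850.2/1.084 = 7241.88; growth vs 2009 (7580.59) = -4.47%.
2011: real = 7799.2/1.159 = 6729.25; growth vs 2010 (7241.88) = -7.08%.
2012: real = 7876.8/1.258 = 6261.37; growth vs 2011 (6729.25) = -6.95%.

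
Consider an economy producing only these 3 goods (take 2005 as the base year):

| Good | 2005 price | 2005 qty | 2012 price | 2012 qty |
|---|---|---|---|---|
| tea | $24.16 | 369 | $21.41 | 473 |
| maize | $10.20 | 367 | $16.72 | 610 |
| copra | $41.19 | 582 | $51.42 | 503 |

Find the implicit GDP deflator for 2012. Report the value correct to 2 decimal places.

120.39

Nominal GDP 2012 = 21.41·473 + 16.72·610 + 51.42·503 = 46190.39.
Real GDP 2012 (at 2005 prices) = 24.16·473 + 10.20·610 + 41.19·503 = 38368.25.
Deflator = Nominal/Real × 100 = 46190.39/38368.25 × 100 = 120.387.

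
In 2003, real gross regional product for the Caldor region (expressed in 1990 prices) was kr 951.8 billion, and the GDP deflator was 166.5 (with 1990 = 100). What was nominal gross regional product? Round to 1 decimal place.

Nominal gross regional product = Real × (GDP deflator/100) = 951.8 × 1.665 = 1584.75.

kr 1,584.7 billion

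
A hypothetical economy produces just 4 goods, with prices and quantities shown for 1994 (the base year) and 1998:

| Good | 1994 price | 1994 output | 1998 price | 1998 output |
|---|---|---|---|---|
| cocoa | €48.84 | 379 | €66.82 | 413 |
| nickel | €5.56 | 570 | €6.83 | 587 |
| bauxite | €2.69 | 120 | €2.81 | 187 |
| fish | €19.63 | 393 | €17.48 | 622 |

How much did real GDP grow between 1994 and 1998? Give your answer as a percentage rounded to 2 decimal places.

Real GDP 1994 = Nominal GDP 1994 = 48.84·379 + 5.56·570 + 2.69·120 + 19.63·393 = 29716.95.
Real GDP 1998 (at 1994 prices) = 48.84·413 + 5.56·587 + 2.69·187 + 19.63·622 = 36147.53.
Real growth = 36147.53/29716.95 − 1 = 0.2164.

21.64%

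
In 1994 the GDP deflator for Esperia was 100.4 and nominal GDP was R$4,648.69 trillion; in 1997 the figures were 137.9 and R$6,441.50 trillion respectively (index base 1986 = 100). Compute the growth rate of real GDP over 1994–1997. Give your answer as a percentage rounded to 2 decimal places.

Deflate each year: 1994 → 4648.69/1.004 = 4630.17; 1997 → 6441.50/1.379 = 4671.14.
So real GDP changed by 4671.14/4630.17 − 1 = 0.0088, i.e. 0.88%.

0.88%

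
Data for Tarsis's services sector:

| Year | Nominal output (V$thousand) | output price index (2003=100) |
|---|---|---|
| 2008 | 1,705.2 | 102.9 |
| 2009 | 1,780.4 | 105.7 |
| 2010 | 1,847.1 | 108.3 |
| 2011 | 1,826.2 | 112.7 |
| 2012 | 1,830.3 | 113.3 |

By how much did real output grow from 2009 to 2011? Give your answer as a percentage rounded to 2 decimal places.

-3.80%

Real output 2009 = 1780.4/1.057 = 1684.39.
Real output 2011 = 1826.2/1.127 = 1620.41.
Change = 1620.41/1684.39 − 1 = -0.0380.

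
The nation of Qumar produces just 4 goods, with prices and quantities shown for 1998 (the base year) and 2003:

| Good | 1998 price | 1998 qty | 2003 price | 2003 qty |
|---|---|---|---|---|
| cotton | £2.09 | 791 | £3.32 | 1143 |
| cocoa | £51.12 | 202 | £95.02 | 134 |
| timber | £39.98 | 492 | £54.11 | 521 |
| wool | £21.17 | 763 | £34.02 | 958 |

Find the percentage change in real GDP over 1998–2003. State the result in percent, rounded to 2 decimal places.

5.33%

Real GDP 1998 = Nominal GDP 1998 = 2.09·791 + 51.12·202 + 39.98·492 + 21.17·763 = 47802.30.
Real GDP 2003 (at 1998 prices) = 2.09·1143 + 51.12·134 + 39.98·521 + 21.17·958 = 50349.39.
Real growth = 50349.39/47802.30 − 1 = 0.0533.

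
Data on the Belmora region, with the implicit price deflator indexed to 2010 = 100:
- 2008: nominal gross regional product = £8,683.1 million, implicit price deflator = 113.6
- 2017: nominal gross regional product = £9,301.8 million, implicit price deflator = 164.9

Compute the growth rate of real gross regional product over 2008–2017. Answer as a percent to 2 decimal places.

Real gross regional product 2008 = 8683.1 / 1.136 = 7643.57.
Real gross regional product 2017 = 9301.8 / 1.649 = 5640.87.
Real growth = 5640.87 / 7643.57 − 1 = -0.2620.

-26.20%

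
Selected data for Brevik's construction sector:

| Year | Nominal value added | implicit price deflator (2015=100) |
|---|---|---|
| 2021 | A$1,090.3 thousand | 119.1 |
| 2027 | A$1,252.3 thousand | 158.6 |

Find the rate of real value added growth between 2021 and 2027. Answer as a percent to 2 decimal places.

-13.75%

Deflate each year: 2021 → 1090.3/1.191 = 915.45; 2027 → 1252.3/1.586 = 789.60.
So real value added changed by 789.60/915.45 − 1 = -0.1375, i.e. -13.75%.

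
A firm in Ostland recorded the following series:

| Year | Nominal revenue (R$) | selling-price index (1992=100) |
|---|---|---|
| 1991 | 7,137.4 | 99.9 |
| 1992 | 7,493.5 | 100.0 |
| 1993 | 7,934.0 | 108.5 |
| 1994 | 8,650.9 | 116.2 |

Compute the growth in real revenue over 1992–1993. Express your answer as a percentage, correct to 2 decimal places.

Real revenue 1992 = 7493.5/1.000 = 7493.50.
Real revenue 1993 = 7934.0/1.085 = 7312.44.
Change = 7312.44/7493.50 − 1 = -0.0242.

-2.42%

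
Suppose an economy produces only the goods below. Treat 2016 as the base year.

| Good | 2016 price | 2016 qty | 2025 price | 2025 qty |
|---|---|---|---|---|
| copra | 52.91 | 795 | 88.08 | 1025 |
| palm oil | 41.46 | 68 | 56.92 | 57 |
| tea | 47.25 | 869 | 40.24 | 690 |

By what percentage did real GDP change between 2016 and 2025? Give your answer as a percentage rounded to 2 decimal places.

Real GDP 2016 = Nominal GDP 2016 = 52.91·795 + 41.46·68 + 47.25·869 = 85942.98.
Real GDP 2025 (at 2016 prices) = 52.91·1025 + 41.46·57 + 47.25·690 = 89198.47.
Real growth = 89198.47/85942.98 − 1 = 0.0379.

3.79%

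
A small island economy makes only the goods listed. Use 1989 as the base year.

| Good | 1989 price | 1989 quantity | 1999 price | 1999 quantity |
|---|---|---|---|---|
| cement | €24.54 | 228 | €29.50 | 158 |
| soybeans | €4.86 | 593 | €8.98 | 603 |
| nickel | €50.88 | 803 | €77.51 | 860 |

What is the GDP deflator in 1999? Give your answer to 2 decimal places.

Nominal GDP 1999 = 29.50·158 + 8.98·603 + 77.51·860 = 76734.54.
Real GDP 1999 (at 1989 prices) = 24.54·158 + 4.86·603 + 50.88·860 = 50564.70.
Deflator = Nominal/Real × 100 = 76734.54/50564.70 × 100 = 151.755.

151.76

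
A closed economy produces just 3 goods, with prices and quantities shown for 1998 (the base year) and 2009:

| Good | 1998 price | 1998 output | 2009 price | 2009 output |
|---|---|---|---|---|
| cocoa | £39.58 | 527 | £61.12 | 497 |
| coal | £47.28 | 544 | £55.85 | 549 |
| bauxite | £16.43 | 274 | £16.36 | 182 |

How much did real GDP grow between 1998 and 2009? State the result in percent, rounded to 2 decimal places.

-4.82%

Real GDP 1998 = Nominal GDP 1998 = 39.58·527 + 47.28·544 + 16.43·274 = 51080.80.
Real GDP 2009 (at 1998 prices) = 39.58·497 + 47.28·549 + 16.43·182 = 48618.24.
Real growth = 48618.24/51080.80 − 1 = -0.0482.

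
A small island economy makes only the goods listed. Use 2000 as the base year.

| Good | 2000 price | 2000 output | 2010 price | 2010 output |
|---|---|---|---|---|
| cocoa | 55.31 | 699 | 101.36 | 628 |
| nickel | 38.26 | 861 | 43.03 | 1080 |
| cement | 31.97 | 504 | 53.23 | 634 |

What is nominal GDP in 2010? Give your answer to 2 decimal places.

Nominal GDP 2010 = Σ (p_2010 × q_2010) = 101.36·628 + 43.03·1080 + 53.23·634 = 143874.30.

143874.30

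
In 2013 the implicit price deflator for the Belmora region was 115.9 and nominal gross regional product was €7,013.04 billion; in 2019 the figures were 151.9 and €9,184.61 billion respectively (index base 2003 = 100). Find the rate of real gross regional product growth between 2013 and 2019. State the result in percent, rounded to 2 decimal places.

Real gross regional product 2013 = 7013.04 / 1.159 = 6050.94.
Real gross regional product 2019 = 9184.61 / 1.519 = 6046.48.
Real growth = 6046.48 / 6050.94 − 1 = -0.0007.

-0.07%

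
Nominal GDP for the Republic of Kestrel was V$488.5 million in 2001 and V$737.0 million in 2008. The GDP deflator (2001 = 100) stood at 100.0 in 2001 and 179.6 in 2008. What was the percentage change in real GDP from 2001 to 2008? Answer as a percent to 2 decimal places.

-16.00%

Deflate each year: 2001 → 488.5/1.000 = 488.50; 2008 → 737.0/1.796 = 410.36.
So real GDP changed by 410.36/488.50 − 1 = -0.1600, i.e. -16.00%.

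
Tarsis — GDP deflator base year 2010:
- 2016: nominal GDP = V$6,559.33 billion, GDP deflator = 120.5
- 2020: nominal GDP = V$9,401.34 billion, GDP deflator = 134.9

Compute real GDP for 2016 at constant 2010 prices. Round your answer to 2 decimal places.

Real GDP = Nominal / (GDP deflator/100) = 6559.33 / 1.205 = 5443.43.

V$5,443.43 billion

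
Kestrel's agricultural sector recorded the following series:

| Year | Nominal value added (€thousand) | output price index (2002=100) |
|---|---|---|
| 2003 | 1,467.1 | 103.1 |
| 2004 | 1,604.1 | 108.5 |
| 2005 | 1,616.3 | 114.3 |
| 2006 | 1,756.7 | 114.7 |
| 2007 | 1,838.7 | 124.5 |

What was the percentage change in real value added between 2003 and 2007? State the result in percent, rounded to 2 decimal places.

3.79%

Real value added 2003 = 1467.1/1.031 = 1422.99.
Real value added 2007 = 1838.7/1.245 = 1476.87.
Change = 1476.87/1422.99 − 1 = 0.0379.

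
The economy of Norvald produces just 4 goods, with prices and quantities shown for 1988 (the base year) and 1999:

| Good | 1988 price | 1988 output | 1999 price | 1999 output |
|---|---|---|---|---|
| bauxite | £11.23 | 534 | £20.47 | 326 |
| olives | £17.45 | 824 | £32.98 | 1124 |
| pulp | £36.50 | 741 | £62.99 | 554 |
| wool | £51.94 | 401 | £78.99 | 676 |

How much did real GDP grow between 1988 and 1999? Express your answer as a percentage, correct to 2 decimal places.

15.18%

Real GDP 1988 = Nominal GDP 1988 = 11.23·534 + 17.45·824 + 36.50·741 + 51.94·401 = 68250.06.
Real GDP 1999 (at 1988 prices) = 11.23·326 + 17.45·1124 + 36.50·554 + 51.94·676 = 78607.22.
Real growth = 78607.22/68250.06 − 1 = 0.1518.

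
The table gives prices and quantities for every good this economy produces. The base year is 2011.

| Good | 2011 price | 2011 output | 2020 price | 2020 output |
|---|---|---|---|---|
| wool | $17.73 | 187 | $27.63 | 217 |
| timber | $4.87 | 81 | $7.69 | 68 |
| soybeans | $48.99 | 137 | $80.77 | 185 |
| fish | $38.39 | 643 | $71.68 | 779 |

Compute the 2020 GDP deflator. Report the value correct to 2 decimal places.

179.15

Nominal GDP 2020 = 27.63·217 + 7.69·68 + 80.77·185 + 71.68·779 = 77299.80.
Real GDP 2020 (at 2011 prices) = 17.73·217 + 4.87·68 + 48.99·185 + 38.39·779 = 43147.53.
Deflator = Nominal/Real × 100 = 77299.80/43147.53 × 100 = 179.152.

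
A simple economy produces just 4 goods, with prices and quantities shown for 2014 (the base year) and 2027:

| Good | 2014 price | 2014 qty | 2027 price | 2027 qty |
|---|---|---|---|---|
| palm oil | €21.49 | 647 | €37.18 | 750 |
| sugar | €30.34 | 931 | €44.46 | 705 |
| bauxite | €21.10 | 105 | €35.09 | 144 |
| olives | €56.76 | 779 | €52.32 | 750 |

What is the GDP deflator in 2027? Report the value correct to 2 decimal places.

Nominal GDP 2027 = 37.18·750 + 44.46·705 + 35.09·144 + 52.32·750 = 103522.26.
Real GDP 2027 (at 2014 prices) = 21.49·750 + 30.34·705 + 21.10·144 + 56.76·750 = 83115.60.
Deflator = Nominal/Real × 100 = 103522.26/83115.60 × 100 = 124.552.

124.55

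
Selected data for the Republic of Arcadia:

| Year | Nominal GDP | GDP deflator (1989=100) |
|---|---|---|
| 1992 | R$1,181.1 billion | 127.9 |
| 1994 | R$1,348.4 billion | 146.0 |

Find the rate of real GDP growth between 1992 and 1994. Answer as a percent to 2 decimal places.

Deflate each year: 1992 → 1181.1/1.279 = 923.46; 1994 → 1348.4/1.460 = 923.56.
So real GDP changed by 923.56/923.46 − 1 = 0.0001, i.e. 0.01%.

0.01%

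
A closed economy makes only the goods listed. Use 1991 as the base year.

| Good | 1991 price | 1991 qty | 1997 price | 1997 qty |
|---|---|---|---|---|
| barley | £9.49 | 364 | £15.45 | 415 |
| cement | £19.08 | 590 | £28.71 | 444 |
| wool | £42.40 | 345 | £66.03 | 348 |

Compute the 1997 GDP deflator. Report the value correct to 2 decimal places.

155.12

Nominal GDP 1997 = 15.45·415 + 28.71·444 + 66.03·348 = 42137.43.
Real GDP 1997 (at 1991 prices) = 9.49·415 + 19.08·444 + 42.40·348 = 27165.07.
Deflator = Nominal/Real × 100 = 42137.43/27165.07 × 100 = 155.116.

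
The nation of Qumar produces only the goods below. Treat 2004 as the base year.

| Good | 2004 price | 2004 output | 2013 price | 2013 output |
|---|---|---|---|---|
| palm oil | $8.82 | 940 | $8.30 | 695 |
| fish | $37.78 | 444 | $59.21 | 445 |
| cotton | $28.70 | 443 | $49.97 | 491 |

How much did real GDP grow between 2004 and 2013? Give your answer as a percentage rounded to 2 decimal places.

Real GDP 2004 = Nominal GDP 2004 = 8.82·940 + 37.78·444 + 28.70·443 = 37779.22.
Real GDP 2013 (at 2004 prices) = 8.82·695 + 37.78·445 + 28.70·491 = 37033.70.
Real growth = 37033.70/37779.22 − 1 = -0.0197.

-1.97%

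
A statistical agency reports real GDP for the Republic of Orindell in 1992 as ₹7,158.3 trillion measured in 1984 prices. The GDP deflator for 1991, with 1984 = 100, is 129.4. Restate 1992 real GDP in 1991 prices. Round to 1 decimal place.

₹9,262.8 trillion

Real GDP in 1991 prices = Real GDP in 1984 prices × (P_1991/P_1984) = 7158.3 × 1.294 = 9262.84.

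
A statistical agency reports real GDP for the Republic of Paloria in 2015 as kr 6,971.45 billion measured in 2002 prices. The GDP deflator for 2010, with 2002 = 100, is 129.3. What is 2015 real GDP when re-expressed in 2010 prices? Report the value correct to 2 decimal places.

Real GDP in 2010 prices = Real GDP in 2002 prices × (P_2010/P_2002) = 6971.45 × 1.293 = 9014.08.

kr 9,014.08 billion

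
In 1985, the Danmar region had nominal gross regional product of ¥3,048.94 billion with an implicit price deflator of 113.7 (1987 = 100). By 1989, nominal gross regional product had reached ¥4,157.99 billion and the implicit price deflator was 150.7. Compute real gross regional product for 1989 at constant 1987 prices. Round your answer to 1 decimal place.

¥2,759.1 billion

Real gross regional product = Nominal / (implicit price deflator/100) = 4157.99 / 1.507 = 2759.12.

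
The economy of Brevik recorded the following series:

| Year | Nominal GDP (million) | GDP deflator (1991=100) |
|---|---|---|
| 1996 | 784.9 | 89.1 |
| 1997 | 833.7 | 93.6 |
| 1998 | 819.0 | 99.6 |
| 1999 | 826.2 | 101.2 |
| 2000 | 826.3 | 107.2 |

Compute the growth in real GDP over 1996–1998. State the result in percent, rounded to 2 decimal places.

-6.66%

Real GDP 1996 = 784.9/0.891 = 880.92.
Real GDP 1998 = 819.0/0.996 = 822.29.
Change = 822.29/880.92 − 1 = -0.0666.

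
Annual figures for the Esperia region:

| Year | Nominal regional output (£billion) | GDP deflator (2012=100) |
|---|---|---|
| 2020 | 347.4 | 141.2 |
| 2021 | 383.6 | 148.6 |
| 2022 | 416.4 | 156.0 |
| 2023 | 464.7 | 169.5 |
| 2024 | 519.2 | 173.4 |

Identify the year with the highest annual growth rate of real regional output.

2024

2021: real = 383.6/1.486 = 258.14; growth vs 2020 (246.03) = 4.92%.
2022: real = 416.4/1.560 = 266.92; growth vs 2021 (258.14) = 3.40%.
2023: real = 464.7/1.695 = 274.16; growth vs 2022 (266.92) = 2.71%.
2024: real = 519.2/1.734 = 299.42; growth vs 2023 (274.16) = 9.21%.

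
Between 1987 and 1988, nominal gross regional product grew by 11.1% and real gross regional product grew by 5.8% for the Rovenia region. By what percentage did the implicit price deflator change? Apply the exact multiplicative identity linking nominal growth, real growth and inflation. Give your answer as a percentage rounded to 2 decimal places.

5.01%

(1 + g_nom) = (1 + g_real)(1 + π), so π = 1.1110 / 1.0580 − 1 = 0.05009.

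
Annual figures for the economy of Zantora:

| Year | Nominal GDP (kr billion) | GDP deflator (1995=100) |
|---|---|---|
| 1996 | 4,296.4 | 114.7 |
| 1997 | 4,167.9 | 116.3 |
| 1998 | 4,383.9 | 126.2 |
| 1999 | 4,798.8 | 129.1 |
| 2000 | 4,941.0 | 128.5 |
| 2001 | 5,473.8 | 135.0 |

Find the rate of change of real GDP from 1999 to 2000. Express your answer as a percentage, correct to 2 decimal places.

Real GDP 1999 = 4798.8/1.291 = 3717.12.
Real GDP 2000 = 4941.0/1.285 = 3845.14.
Change = 3845.14/3717.12 − 1 = 0.0344.

3.44%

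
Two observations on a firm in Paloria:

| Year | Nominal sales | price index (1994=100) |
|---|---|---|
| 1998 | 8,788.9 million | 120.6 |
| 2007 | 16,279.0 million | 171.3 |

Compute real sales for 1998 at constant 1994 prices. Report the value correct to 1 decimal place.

Real sales = Nominal / (price index/100) = 8788.9 / 1.206 = 7287.65.

7,287.6 million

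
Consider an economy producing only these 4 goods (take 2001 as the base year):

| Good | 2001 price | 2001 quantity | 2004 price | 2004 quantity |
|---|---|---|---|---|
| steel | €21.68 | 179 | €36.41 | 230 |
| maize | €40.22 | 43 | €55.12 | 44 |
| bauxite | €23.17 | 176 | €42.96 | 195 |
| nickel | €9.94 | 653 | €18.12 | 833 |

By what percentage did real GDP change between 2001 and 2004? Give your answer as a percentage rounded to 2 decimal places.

Real GDP 2001 = Nominal GDP 2001 = 21.68·179 + 40.22·43 + 23.17·176 + 9.94·653 = 16178.92.
Real GDP 2004 (at 2001 prices) = 21.68·230 + 40.22·44 + 23.17·195 + 9.94·833 = 19554.25.
Real growth = 19554.25/16178.92 − 1 = 0.2086.

20.86%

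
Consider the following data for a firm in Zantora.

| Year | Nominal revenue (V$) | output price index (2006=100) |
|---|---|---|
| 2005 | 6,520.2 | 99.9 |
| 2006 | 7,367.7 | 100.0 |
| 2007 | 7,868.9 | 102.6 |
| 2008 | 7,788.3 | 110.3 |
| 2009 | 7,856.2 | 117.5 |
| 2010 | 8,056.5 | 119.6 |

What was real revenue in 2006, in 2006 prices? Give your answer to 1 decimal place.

Real revenue 2006 = 7367.7 / 1.000 = 7367.70.

V$7,367.7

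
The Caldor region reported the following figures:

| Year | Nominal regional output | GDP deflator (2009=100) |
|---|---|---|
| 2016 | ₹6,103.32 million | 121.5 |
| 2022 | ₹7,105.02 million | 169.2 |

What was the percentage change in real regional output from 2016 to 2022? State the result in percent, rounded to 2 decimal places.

Deflate each year: 2016 → 6103.32/1.215 = 5023.31; 2022 → 7105.02/1.692 = 4199.18.
So real regional output changed by 4199.18/5023.31 − 1 = -0.1641, i.e. -16.41%.

-16.41%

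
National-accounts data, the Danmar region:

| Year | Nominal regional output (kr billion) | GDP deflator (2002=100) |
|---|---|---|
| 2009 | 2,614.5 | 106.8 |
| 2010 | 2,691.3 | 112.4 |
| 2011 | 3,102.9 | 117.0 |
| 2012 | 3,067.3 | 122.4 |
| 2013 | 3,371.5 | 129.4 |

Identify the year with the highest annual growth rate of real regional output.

2010: real = 2691.3/1.124 = 2394.40; growth vs 2009 (2448.03) = -2.19%.
2011: real = 3102.9/1.170 = 2652.05; growth vs 2010 (2394.40) = 10.76%.
2012: real = 3067.3/1.224 = 2505.96; growth vs 2011 (2652.05) = -5.51%.
2013: real = 3371.5/1.294 = 2605.49; growth vs 2012 (2505.96) = 3.97%.

2011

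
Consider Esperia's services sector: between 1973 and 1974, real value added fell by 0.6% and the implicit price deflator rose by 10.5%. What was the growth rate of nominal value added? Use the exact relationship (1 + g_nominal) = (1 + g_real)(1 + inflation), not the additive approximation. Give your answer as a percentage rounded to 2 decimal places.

9.84%

(1 + g_nom) = (1 + g_real)(1 + π) = 0.9940 × 1.1050 = 1.09837.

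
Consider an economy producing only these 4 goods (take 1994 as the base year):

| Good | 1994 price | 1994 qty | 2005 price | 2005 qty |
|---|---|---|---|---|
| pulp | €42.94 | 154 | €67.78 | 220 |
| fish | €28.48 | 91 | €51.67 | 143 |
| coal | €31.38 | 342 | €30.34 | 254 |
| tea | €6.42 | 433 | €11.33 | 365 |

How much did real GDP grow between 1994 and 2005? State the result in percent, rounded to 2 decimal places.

Real GDP 1994 = Nominal GDP 1994 = 42.94·154 + 28.48·91 + 31.38·342 + 6.42·433 = 22716.26.
Real GDP 2005 (at 1994 prices) = 42.94·220 + 28.48·143 + 31.38·254 + 6.42·365 = 23833.26.
Real growth = 23833.26/22716.26 − 1 = 0.0492.

4.92%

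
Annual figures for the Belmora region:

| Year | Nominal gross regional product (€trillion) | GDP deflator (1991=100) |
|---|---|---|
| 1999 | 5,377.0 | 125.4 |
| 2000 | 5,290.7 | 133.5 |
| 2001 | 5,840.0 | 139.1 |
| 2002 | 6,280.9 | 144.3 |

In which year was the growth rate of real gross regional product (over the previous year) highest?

2000: real = 5290.7/1.335 = 3963.07; growth vs 1999 (4287.88) = -7.58%.
2001: real = 5840.0/1.391 = 4198.42; growth vs 2000 (3963.07) = 5.94%.
2002: real = 6280.9/1.443 = 4352.67; growth vs 2001 (4198.42) = 3.67%.

2001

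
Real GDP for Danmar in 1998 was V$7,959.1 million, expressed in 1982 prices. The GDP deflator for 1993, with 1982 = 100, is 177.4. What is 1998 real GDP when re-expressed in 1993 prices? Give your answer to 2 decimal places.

Real GDP in 1993 prices = Real GDP in 1982 prices × (P_1993/P_1982) = 7959.1 × 1.774 = 14119.44.

V$14,119.44 million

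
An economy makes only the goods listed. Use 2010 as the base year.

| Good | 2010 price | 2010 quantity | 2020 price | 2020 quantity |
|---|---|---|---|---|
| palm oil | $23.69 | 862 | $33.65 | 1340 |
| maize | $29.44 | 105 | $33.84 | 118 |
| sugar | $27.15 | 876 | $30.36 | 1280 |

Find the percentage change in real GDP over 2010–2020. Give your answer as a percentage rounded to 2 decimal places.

Real GDP 2010 = Nominal GDP 2010 = 23.69·862 + 29.44·105 + 27.15·876 = 47295.38.
Real GDP 2020 (at 2010 prices) = 23.69·1340 + 29.44·118 + 27.15·1280 = 69970.52.
Real growth = 69970.52/47295.38 − 1 = 0.4794.

47.94%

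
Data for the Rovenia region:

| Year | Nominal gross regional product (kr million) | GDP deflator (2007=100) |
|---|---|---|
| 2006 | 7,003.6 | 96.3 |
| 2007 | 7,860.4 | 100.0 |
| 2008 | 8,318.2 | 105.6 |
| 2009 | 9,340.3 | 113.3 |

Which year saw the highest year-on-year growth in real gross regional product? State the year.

2007: real = 7860.4/1.000 = 7860.40; growth vs 2006 (7272.69) = 8.08%.
2008: real = 8318.2/1.056 = 7877.08; growth vs 2007 (7860.40) = 0.21%.
2009: real = 9340.3/1.133 = 8243.87; growth vs 2008 (7877.08) = 4.66%.

2007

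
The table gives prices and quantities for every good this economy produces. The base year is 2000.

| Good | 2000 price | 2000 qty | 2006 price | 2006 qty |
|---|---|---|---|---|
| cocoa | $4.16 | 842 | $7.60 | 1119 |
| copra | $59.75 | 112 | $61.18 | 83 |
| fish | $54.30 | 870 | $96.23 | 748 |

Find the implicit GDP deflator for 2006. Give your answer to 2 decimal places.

170.34

Nominal GDP 2006 = 7.60·1119 + 61.18·83 + 96.23·748 = 85562.38.
Real GDP 2006 (at 2000 prices) = 4.16·1119 + 59.75·83 + 54.30·748 = 50230.69.
Deflator = Nominal/Real × 100 = 85562.38/50230.69 × 100 = 170.339.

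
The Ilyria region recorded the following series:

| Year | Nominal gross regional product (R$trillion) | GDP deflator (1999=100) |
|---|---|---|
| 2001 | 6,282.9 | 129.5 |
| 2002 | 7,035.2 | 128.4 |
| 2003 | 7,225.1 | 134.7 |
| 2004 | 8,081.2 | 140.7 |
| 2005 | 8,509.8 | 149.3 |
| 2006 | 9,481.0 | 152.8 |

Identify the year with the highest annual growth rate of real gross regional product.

2002: real = 7035.2/1.284 = 5479.13; growth vs 2001 (4851.66) = 12.93%.
2003: real = 7225.1/1.347 = 5363.85; growth vs 2002 (5479.13) = -2.10%.
2004: real = 8081.2/1.407 = 5743.57; growth vs 2003 (5363.85) = 7.08%.
2005: real = 8509.8/1.493 = 5699.80; growth vs 2004 (5743.57) = -0.76%.
2006: real = 9481.0/1.528 = 6204.84; growth vs 2005 (5699.80) = 8.86%.

2002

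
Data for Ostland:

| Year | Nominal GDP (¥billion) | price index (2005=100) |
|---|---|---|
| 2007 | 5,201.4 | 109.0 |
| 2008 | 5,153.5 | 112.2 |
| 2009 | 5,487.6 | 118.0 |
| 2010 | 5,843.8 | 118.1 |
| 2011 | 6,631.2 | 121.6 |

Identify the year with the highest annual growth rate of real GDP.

2008: real = 5153.5/1.122 = 4593.14; growth vs 2007 (4771.93) = -3.75%.
2009: real = 5487.6/1.180 = 4650.51; growth vs 2008 (4593.14) = 1.25%.
2010: real = 5843.8/1.181 = 4948.18; growth vs 2009 (4650.51) = 6.40%.
2011: real = 6631.2/1.216 = 5453.29; growth vs 2010 (4948.18) = 10.21%.

2011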